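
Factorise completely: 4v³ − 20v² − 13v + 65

Group as (4v³ − 13v) + (−20v² + 65) = v(4v² − 13) − 5(4v² − 13).
Both groups share the factor (4v² − 13).

(v − 5)(4v² − 13)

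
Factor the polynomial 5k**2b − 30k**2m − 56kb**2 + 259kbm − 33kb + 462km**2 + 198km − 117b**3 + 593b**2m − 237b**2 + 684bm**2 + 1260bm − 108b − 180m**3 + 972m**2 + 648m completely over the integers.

(k − 13b − 15m − 9)(5k + 9b − 2m + 12)(b − 6m)

Group: k(5kb − 30km + 9b**2 − 56bm + 12b + 12m**2 − 72m) + (−13b − 15m − 9)(5kb − 30km + 9b**2 − 56bm + 12b + 12m**2 − 72m); both groups contain (5kb − 30km + 9b**2 − 56bm + 12b + 12m**2 − 72m), so (k − 13b − 15m − 9) is a factor with cofactor 5kb − 30km + 9b**2 − 56bm + 12b + 12m**2 − 72m.
The cofactor groups again: 5kb − 30km + 9b**2 − 56bm + 12b + 12m**2 − 72m = b(5k + 9b − 2m + 12) − 6m(5k + 9b − 2m + 12); both groups contain (5k + 9b − 2m + 12), giving (b − 6m)(5k + 9b − 2m + 12).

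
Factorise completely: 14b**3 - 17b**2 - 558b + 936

(2b + 13)(7b - 12)(b - 6)

Trying the rational-root candidates, b = 12/7 is a root, so (7b - 12) divides it; the quotient is 2b**2 + b - 78.
The remaining quadratic factors as (2b + 13)(b - 6).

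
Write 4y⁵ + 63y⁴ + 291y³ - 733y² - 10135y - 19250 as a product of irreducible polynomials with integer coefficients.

(4y + 11)(y + 7)(y - 5)(y² + 11y + 50)

Trying the rational-root candidates, y = -7 is a root, so (y + 7) divides it; the quotient is 4y⁴ + 35y³ + 46y² - 1055y - 2750.
Then y = -11/4 is a root, so (4y + 11) is a factor; dividing leaves y³ + 6y² - 5y - 250.
Then y = 5 is a root, so (y - 5) divides it; the quotient is y² + 11y + 50.
The quadratic y² + 11y + 50 has discriminant -79 < 0 and is irreducible over ℤ.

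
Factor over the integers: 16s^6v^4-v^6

Pull out the common factor v^4, leaving 16s^6-v^2.
Recognize a difference of squares with the parts 4s^3 and v.

v^4(4s^3+v)(4s^3-v)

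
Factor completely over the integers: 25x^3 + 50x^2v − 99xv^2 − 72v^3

(5x − 8v)(5x + 3v)(x + 3v)

Group: 5x(5x^2 + 18xv + 9v^2) − 8v(5x^2 + 18xv + 9v^2); both groups contain (5x^2 + 18xv + 9v^2), so (5x − 8v) is a factor with cofactor 5x^2 + 18xv + 9v^2.
The cofactor groups again: 5x^2 + 18xv + 9v^2 = 5x(x + 3v) + 3v(x + 3v); both groups contain (x + 3v), giving (5x + 3v)(x + 3v).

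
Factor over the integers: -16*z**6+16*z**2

Every term has a factor of 16*z**2; factoring it out leaves -z**4+1.
Recognize a difference of squares with the parts 1 and z**2.
-z**2+1 is again a difference of squares: (-z+1)*(z+1).

-16*z**2*(z+1)*(z-1)*(z**2+1)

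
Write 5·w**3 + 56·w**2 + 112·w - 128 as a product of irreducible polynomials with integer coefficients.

By the rational root theorem, w = -4 is a root, so (w + 4) is a factor; dividing leaves 5·w**2 + 36·w - 32.
The remaining quadratic factors as (w + 8)(5·w - 4).

(5·w - 4)·(w + 4)·(w + 8)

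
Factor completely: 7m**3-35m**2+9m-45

(m-5)(7m**2+9)

Group as (7m**3+9m) + (-35m**2-45) = m(7m**2+9) - 5(7m**2+9).
Both groups share the factor (7m**2+9).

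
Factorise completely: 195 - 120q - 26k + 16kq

Group as (16kq - 26k) + (-120q + 195) = 2k(8q - 13) - 15(8q - 13).
Both groups share the factor (8q - 13).

(2k - 15)(8q - 13)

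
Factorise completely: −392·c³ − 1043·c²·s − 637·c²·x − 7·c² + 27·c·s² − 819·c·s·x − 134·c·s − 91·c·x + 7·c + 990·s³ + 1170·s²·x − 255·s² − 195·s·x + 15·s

Group: 7·c·(−56·c² − 197·c·s − 91·c·x + 7·c − 165·s² − 195·s·x + 15·s) + (−6·s + 1)·(−56·c² − 197·c·s − 91·c·x + 7·c − 165·s² − 195·s·x + 15·s); both groups contain (−56·c² − 197·c·s − 91·c·x + 7·c − 165·s² − 195·s·x + 15·s), so (7·c − 6·s + 1) is a factor with cofactor −56·c² − 197·c·s − 91·c·x + 7·c − 165·s² − 195·s·x + 15·s.
The cofactor groups again: −56·c² − 197·c·s − 91·c·x + 7·c − 165·s² − 195·s·x + 15·s = −7·c·(8·c + 11·s + 13·x − 1) − 15·s·(8·c + 11·s + 13·x − 1); both groups contain (8·c + 11·s + 13·x − 1), giving −(7·c + 15·s)·(8·c + 11·s + 13·x − 1).

−(7·c + 15·s)·(7·c − 6·s + 1)·(8·c + 11·s + 13·x − 1)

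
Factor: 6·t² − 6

6·(t + 1)·(t − 1)

Pull out the common factor 6; t² − 1 is a difference of squares.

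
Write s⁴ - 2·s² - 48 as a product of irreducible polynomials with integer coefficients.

(s² + 6)·(s² - 8)

Substitute u = s² to get a quadratic in u, then factor.
s² - 8 is irreducible over ℤ (8 is not a perfect square).
s² + 6 is irreducible over ℤ (always positive, so no real roots).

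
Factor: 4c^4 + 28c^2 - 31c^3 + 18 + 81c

(4c + 1)(c + 1)(c - 3)(c - 6)

Among the possible rational roots, c = 6 is a root, so (c - 6) is a factor; dividing leaves 4c^3 - 7c^2 - 14c - 3.
Then c = -1/4 is a root, giving the factor (4c + 1) and quotient c^2 - 2c - 3.
The remaining quadratic factors as (c + 1)(c - 3).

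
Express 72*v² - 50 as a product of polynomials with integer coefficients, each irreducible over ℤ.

Pull out the common factor 2; 36*v² - 25 is a difference of squares.

2*(6*v + 5)*(6*v - 5)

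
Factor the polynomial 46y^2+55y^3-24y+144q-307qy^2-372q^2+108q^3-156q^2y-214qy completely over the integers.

(2q-5y-6)(6q-y)(9q+11y-4)

Group: 6q(18q^2-23qy-62q-55y^2-46y+24) - y(18q^2-23qy-62q-55y^2-46y+24); both groups contain (18q^2-23qy-62q-55y^2-46y+24), so (6q-y) is a factor with cofactor 18q^2-23qy-62q-55y^2-46y+24.
The cofactor groups again: 18q^2-23qy-62q-55y^2-46y+24 = 9q(2q-5y-6) + (11y-4)(2q-5y-6); both groups contain (2q-5y-6), giving (9q+11y-4)(2q-5y-6).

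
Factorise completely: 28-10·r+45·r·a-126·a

(5·r-14)·(9·a-2)

Group as (45·r·a-10·r) + (-126·a+28) = 5·r·(9·a-2) - 14·(9·a-2).
Both groups share the factor (9·a-2).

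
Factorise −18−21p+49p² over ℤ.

Need a pair with product 49·(−18) = −882 and sum −21: that's −42 and 21.
Split the middle term: 49p²−42p + 21p−18 = 7p(7p−6) + 3(7p−6).

(7p+3)(7p−6)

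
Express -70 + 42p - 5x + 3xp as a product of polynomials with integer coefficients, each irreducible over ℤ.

Group as (3xp - 5x) + (42p - 70) = x(3p - 5) + 14(3p - 5).
Both groups share the factor (3p - 5).

(3p - 5)(x + 14)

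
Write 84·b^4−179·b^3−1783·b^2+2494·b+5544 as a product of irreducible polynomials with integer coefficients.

By the rational root theorem, b = −4 is a root, so (b+4) divides it; the quotient is 84·b^3−515·b^2+277·b+1386.
Continuing, b = −9/7 is a root, giving the factor (7·b+9) and quotient 12·b^2−89·b+154.
The remaining quadratic factors as (3·b−14)(4·b−11).

(3·b−14)·(4·b−11)·(7·b+9)·(b+4)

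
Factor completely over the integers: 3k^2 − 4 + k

Need a pair with product 3·(−4) = −12 and sum 1: that's −3 and 4.
Split the middle term: 3k^2 − 3k + 4k − 4 = 3k(k − 1) + 4(k − 1).

(3k + 4)(k − 1)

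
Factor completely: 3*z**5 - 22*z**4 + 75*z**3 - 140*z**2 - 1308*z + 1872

Testing divisors of the constant over divisors of the leading coefficient, z = -3 is a root, so (z + 3) divides it; the quotient is 3*z**4 - 31*z**3 + 168*z**2 - 644*z + 624.
Then z = 6 is a root, giving the factor (z - 6) and quotient 3*z**3 - 13*z**2 + 90*z - 104.
Then z = 4/3 is a root, giving the factor (3*z - 4) and quotient z**2 - 3*z + 26.
The quadratic z**2 - 3*z + 26 has discriminant -95 < 0 and is irreducible over ℤ.

(3*z - 4)*(z + 3)*(z - 6)*(z**2 - 3*z + 26)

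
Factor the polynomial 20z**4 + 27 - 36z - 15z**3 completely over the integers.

Group as (20z**4 - 36z) + (-15z**3 + 27) = 4z(5z**3 - 9) - 3(5z**3 - 9).
Both groups share the factor (5z**3 - 9).

(4z - 3)(5z**3 - 9)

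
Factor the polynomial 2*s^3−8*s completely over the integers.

2*s*(s+2)*(s−2)

Every term has a factor of 2*s. Then s^2−4 = (s)² − (2)².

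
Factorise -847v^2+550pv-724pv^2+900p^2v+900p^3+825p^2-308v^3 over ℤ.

(12p+4v+11)(15p-11v)(5p+7v)

Group: 15p(60p^2+104pv+55p+28v^2+77v) - 11v(60p^2+104pv+55p+28v^2+77v); both groups contain (60p^2+104pv+55p+28v^2+77v), so (15p-11v) is a factor with cofactor 60p^2+104pv+55p+28v^2+77v.
The cofactor groups again: 60p^2+104pv+55p+28v^2+77v = 5p(12p+4v+11) + 7v(12p+4v+11); both groups contain (12p+4v+11), giving (5p+7v)(12p+4v+11).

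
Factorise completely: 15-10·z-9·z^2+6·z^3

Group as (6·z^3-10·z) + (-9·z^2+15) = 2·z·(3·z^2-5) - 3·(3·z^2-5).
Both groups share the factor (3·z^2-5).

(2·z-3)·(3·z^2-5)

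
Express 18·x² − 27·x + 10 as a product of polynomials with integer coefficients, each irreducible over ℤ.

Need a pair with product 18·10 = 180 and sum −27: that's −15 and −12.
Split the middle term: 18·x² − 15·x − 12·x + 10 = 3·x·(6·x − 5) − 2·(6·x − 5).

(3·x − 2)·(6·x − 5)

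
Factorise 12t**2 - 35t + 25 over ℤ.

(3t - 5)(4t - 5)

Need a pair with product 12·25 = 300 and sum -35: that's -20 and -15.
Split the middle term: 12t**2 - 20t - 15t + 25 = 4t(3t - 5) - 5(3t - 5).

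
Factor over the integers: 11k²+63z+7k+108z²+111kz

Group: 11k(k+9z) + (12z+7)(k+9z); both groups contain (k+9z).

(11k+12z+7)(k+9z)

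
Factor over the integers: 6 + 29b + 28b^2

Need a pair with product 28·6 = 168 and sum 29: that's 8 and 21.
Split the middle term: 28b^2 + 8b + 21b + 6 = 4b(7b + 2) + 3(7b + 2).

(4b + 3)(7b + 2)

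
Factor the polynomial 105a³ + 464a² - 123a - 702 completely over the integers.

Testing divisors of the constant over divisors of the leading coefficient, a = -13/3 is a root, so (3a + 13) divides it; the quotient is 35a² + 3a - 54.
The remaining quadratic factors as (7a + 9)(5a - 6).

(3a + 13)(5a - 6)(7a + 9)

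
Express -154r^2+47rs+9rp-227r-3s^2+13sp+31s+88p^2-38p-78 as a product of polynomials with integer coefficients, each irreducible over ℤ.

-(14r-3s-11p+13)(11r-s+8p+6)

Group: -11r(14r-3s-11p+13) + (s-8p-6)(14r-3s-11p+13); both groups contain (14r-3s-11p+13).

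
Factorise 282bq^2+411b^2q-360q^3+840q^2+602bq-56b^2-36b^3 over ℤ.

-(4b+5q)(9b-6q+14)(b-12q)

Group: b(-36b^2-21bq-56b+30q^2-70q) - 12q(-36b^2-21bq-56b+30q^2-70q); both groups contain (-36b^2-21bq-56b+30q^2-70q), so (b-12q) is a factor with cofactor -36b^2-21bq-56b+30q^2-70q.
The cofactor groups again: -36b^2-21bq-56b+30q^2-70q = -9b(4b+5q) + (6q-14)(4b+5q); both groups contain (4b+5q), giving -(9b-6q+14)(4b+5q).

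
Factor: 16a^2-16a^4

-16a^2(a+1)(a-1)

Every term has a factor of 16a^2; factoring it out leaves -a^2+1.
Recognize a difference of squares with the parts 1 and a.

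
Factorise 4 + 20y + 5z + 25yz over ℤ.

(5y + 1)(5z + 4)

Group as (25yz + 20y) + (5z + 4) = 5y(5z + 4) + (5z + 4).
Both groups share the factor (5z + 4).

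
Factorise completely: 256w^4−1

Difference of squares twice: with A = 4w and B = 1, A⁴ − B⁴ = (A² − B²)(A² + B²), and A² − B² factors again.

(4w+1)(4w−1)(16w^2+1)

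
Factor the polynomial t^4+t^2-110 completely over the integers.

Substitute u = t^2 to get a quadratic in u, then factor.
t^2+11 is irreducible over ℤ (always positive, so no real roots).
t^2-10 is irreducible over ℤ (10 is not a perfect square).

(t^2+11)*(t^2-10)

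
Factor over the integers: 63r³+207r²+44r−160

Among the possible rational roots, r = −8/3 is a root, so (3r+8) divides it; the quotient is 21r²+13r−20.
The remaining quadratic factors as (3r+4)(7r−5).

(3r+4)(3r+8)(7r−5)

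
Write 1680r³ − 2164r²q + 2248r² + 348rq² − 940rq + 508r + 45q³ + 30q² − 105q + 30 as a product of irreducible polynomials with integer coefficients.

Group: 12r(140r² − 192rq + 164r + 45q² − 60q + 15) + (q + 2)(140r² − 192rq + 164r + 45q² − 60q + 15); both groups contain (140r² − 192rq + 164r + 45q² − 60q + 15), so (12r + q + 2) is a factor with cofactor 140r² − 192rq + 164r + 45q² − 60q + 15.
The cofactor groups again: 140r² − 192rq + 164r + 45q² − 60q + 15 = 10r(14r − 15q + 15) + (−3q + 1)(14r − 15q + 15); both groups contain (14r − 15q + 15), giving (10r − 3q + 1)(14r − 15q + 15).

(14r − 15q + 15)(10r − 3q + 1)(12r + q + 2)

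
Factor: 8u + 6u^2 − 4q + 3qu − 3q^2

Group: −q(3q + 3u + 4) + 2u(3q + 3u + 4); both groups contain (3q + 3u + 4).

−(3q + 3u + 4)(q − 2u)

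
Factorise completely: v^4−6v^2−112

Substitute u = v^2 to get a quadratic in u, then factor.
v^2+8 is irreducible over ℤ (always positive, so no real roots).
v^2−14 is irreducible over ℤ (14 is not a perfect square).

(v^2+8)(v^2−14)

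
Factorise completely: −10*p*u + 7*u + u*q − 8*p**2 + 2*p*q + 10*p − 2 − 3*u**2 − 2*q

−(2*p + u − 2)*(4*p + 3*u − q − 1)

Group: −2*p*(4*p + 3*u − q − 1) + (−u + 2)*(4*p + 3*u − q − 1); both groups contain (4*p + 3*u − q − 1).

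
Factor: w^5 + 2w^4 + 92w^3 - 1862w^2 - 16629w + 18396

Testing divisors of the constant over divisors of the leading coefficient, w = 1 is a root, so (w - 1) divides it; the quotient is w^4 + 3w^3 + 95w^2 - 1767w - 18396.
Continuing, w = 12 is a root, giving the factor (w - 12) and quotient w^3 + 15w^2 + 275w + 1533.
Next, w = -7 is a root, giving the factor (w + 7) and quotient w^2 + 8w + 219.
The quadratic w^2 + 8w + 219 has discriminant -812 < 0 and is irreducible over ℤ.

(w + 7)(w - 1)(w - 12)(w^2 + 8w + 219)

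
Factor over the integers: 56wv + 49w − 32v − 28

(7w − 4)(8v + 7)

Group as (56wv + 49w) + (−32v − 28) = 7w(8v + 7) − 4(8v + 7).
Both groups share the factor (8v + 7).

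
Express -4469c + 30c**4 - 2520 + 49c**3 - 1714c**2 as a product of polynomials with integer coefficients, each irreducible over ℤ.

Among the possible rational roots, c = -5/6 is a root, so (6c + 5) divides it; the quotient is 5c**3 + 4c**2 - 289c - 504.
Next, c = 8 is a root, so (c - 8) is a factor; dividing leaves 5c**2 + 44c + 63.
The remaining quadratic factors as (c + 7)(5c + 9).

(5c + 9)(6c + 5)(c + 7)(c - 8)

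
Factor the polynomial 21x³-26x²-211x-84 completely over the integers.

Trying the rational-root candidates, x = 4 is a root, so (x-4) divides it; the quotient is 21x²+58x+21.
The remaining quadratic factors as (7x+3)(3x+7).

(3x+7)(7x+3)(x-4)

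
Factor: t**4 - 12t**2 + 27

(t + 3)(t - 3)(t**2 - 3)

Substitute u = t**2 to get a quadratic in u, then factor.
t**2 - 9 is a difference of squares.
t**2 - 3 is irreducible over ℤ (3 is not a perfect square).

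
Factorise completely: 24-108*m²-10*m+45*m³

Group as (45*m³-10*m) + (-108*m²+24) = 5*m*(9*m²-2) - 12*(9*m²-2).
Both groups share the factor (9*m²-2).

(5*m-12)*(9*m²-2)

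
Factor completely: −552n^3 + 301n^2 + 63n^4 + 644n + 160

(3n + 1)(3n − 5)(7n + 4)(n − 8)

Trying the rational-root candidates, n = −4/7 is a root, giving the factor (7n + 4) and quotient 9n^3 − 84n^2 + 91n + 40.
Continuing, n = 8 is a root, giving the factor (n − 8) and quotient 9n^2 − 12n − 5.
The remaining quadratic factors as (3n − 5)(3n + 1).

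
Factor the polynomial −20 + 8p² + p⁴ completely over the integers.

Substitute u = p² to get a quadratic in u, then factor.
p² − 2 is irreducible over ℤ (2 is not a perfect square).
p² + 10 is irreducible over ℤ (always positive, so no real roots).

(p² + 10)(p² − 2)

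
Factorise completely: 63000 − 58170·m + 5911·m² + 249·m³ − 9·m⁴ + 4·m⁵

(4·m − 5)·(m + 12)·(m − 6)·(m² − 7·m + 175)

Among the possible rational roots, m = −12 is a root, giving the factor (m + 12) and quotient 4·m⁴ − 57·m³ + 933·m² − 5285·m + 5250.
Then m = 5/4 is a root, giving the factor (4·m − 5) and quotient m³ − 13·m² + 217·m − 1050.
Continuing, m = 6 is a root, so (m − 6) is a factor; dividing leaves m² − 7·m + 175.
The quadratic m² − 7·m + 175 has discriminant −651 < 0 and is irreducible over ℤ.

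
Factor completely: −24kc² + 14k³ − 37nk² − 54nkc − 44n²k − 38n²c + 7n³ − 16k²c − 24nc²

Group: n(7n² + 5nk + 4nc − 2k² + 4kc) + (−7k − 6c)(7n² + 5nk + 4nc − 2k² + 4kc); both groups contain (7n² + 5nk + 4nc − 2k² + 4kc), so (n − 7k − 6c) is a factor with cofactor 7n² + 5nk + 4nc − 2k² + 4kc.
The cofactor groups again: 7n² + 5nk + 4nc − 2k² + 4kc = n(7n − 2k + 4c) + k(7n − 2k + 4c); both groups contain (7n − 2k + 4c), giving (n + k)(7n − 2k + 4c).

(n − 7k − 6c)(7n − 2k + 4c)(n + k)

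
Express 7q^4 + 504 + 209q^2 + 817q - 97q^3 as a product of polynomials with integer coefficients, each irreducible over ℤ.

(7q + 8)(q + 1)(q - 7)(q - 9)

Testing divisors of the constant over divisors of the leading coefficient, q = 7 is a root, giving the factor (q - 7) and quotient 7q^3 - 48q^2 - 127q - 72.
Next, q = 9 is a root, so (q - 9) divides it; the quotient is 7q^2 + 15q + 8.
The remaining quadratic factors as (7q + 8)(q + 1).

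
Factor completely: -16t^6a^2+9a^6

-a^2(4t^3-3a^2)(4t^3+3a^2)

Pull out the common factor a^2, leaving -16t^6+9a^4.
Recognize a difference of squares with the parts 3a^2 and 4t^3.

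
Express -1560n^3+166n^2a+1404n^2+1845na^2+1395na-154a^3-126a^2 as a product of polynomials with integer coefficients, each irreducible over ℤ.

Group: 12n(-130n^2+3na+117n+154a^2+126a) - a(-130n^2+3na+117n+154a^2+126a); both groups contain (-130n^2+3na+117n+154a^2+126a), so (12n-a) is a factor with cofactor -130n^2+3na+117n+154a^2+126a.
The cofactor groups again: -130n^2+3na+117n+154a^2+126a = -10n(13n+14a) + (11a+9)(13n+14a); both groups contain (13n+14a), giving -(10n-11a-9)(13n+14a).

-(10n-11a-9)(12n-a)(13n+14a)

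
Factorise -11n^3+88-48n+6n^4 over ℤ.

Group as (6n^4-48n) + (-11n^3+88) = 6n(n^3-8) - 11(n^3-8).
Both groups share the factor (n^3-8).

(6n-11)(n-2)(n^2+2n+4)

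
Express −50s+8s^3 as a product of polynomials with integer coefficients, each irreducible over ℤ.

Pull out the common factor 2s; 4s^2−25 is a difference of squares.

2s(2s+5)(2s−5)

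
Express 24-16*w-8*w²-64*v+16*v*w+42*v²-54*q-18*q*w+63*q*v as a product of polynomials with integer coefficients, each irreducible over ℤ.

Group: 7*v*(9*q+6*v+4*w-4) + (-2*w-6)*(9*q+6*v+4*w-4); both groups contain (9*q+6*v+4*w-4).

(7*v-2*w-6)*(9*q+6*v+4*w-4)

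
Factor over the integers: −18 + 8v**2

Factor out 2, leaving 4v**2 − 9, which is a difference of two squares.

2(2v + 3)(2v − 3)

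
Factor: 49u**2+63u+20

Need a pair with product 49·20 = 980 and sum 63: that's 28 and 35.
Split the middle term: 49u**2+28u + 35u+20 = 7u(7u+4) + 5(7u+4).

(7u+4)(7u+5)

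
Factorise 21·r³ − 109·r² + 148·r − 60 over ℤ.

(3·r − 10)·(7·r − 6)·(r − 1)

Testing divisors of the constant over divisors of the leading coefficient, r = 6/7 is a root, so (7·r − 6) divides it; the quotient is 3·r² − 13·r + 10.
The remaining quadratic factors as (r − 1)(3·r − 10).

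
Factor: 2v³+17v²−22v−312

Trying the rational-root candidates, v = −6 is a root, so (v+6) divides it; the quotient is 2v²+5v−52.
The remaining quadratic factors as (2v+13)(v−4).

(2v+13)(v+6)(v−4)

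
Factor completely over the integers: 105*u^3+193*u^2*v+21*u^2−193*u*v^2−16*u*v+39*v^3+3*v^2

Group: 5*u*(21*u^2−16*u*v+3*v^2) + (13*v+1)*(21*u^2−16*u*v+3*v^2); both groups contain (21*u^2−16*u*v+3*v^2), so (5*u+13*v+1) is a factor with cofactor 21*u^2−16*u*v+3*v^2.
The cofactor groups again: 21*u^2−16*u*v+3*v^2 = 7*u*(3*u−v) − 3*v*(3*u−v); both groups contain (3*u−v), giving (7*u−3*v)*(3*u−v).

(3*u−v)*(5*u+13*v+1)*(7*u−3*v)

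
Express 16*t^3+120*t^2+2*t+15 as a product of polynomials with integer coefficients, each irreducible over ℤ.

Group as (16*t^3+2*t) + (120*t^2+15) = 2*t*(8*t^2+1) + 15*(8*t^2+1).
Both groups share the factor (8*t^2+1).

(2*t+15)*(8*t^2+1)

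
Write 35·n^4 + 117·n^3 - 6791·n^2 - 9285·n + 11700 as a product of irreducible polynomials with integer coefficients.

Trying the rational-root candidates, n = 4/5 is a root, so (5·n - 4) is a factor; dividing leaves 7·n^3 + 29·n^2 - 1335·n - 2925.
Then n = -15 is a root, so (n + 15) is a factor; dividing leaves 7·n^2 - 76·n - 195.
The remaining quadratic factors as (7·n + 15)(n - 13).

(5·n - 4)·(7·n + 15)·(n + 15)·(n - 13)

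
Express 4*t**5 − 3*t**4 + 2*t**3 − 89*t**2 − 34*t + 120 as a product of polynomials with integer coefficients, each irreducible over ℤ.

(4*t + 5)*(t − 1)*(t − 3)*(t**2 + 2*t + 8)

By the rational root theorem, t = 3 is a root, giving the factor (t − 3) and quotient 4*t**4 + 9*t**3 + 29*t**2 − 2*t − 40.
Continuing, t = 1 is a root, so (t − 1) is a factor; dividing leaves 4*t**3 + 13*t**2 + 42*t + 40.
Continuing, t = −5/4 is a root, so (4*t + 5) is a factor; dividing leaves t**2 + 2*t + 8.
The quadratic t**2 + 2*t + 8 has discriminant −28 < 0 and is irreducible over ℤ.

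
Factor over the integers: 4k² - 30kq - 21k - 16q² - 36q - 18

(4k + 2q + 3)(k - 8q - 6)

Group: 4k(k - 8q - 6) + (2q + 3)(k - 8q - 6); both groups contain (k - 8q - 6).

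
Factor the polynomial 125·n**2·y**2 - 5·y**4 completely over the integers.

Pull out the common factor 5·y**2; 25·n**2 - y**2 is a difference of squares.

5·y**2·(5·n + y)·(5·n - y)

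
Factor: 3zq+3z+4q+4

(3z+4)(q+1)

Group as (3zq+3z) + (4q+4) = 3z(q+1) + 4(q+1).
Both groups share the factor (q+1).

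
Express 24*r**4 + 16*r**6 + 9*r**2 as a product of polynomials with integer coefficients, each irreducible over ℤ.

Pull out the common factor r**2, leaving 16*r**4 + 24*r**2 + 9.
Recognize a perfect-square trinomial with the parts 3 and 4*r**2.

r**2*(4*r**2 + 3)**2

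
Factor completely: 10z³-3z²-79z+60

(2z-5)(5z-4)(z+3)

Testing divisors of the constant over divisors of the leading coefficient, z = 4/5 is a root, so (5z-4) is a factor; dividing leaves 2z²+z-15.
The remaining quadratic factors as (z+3)(2z-5).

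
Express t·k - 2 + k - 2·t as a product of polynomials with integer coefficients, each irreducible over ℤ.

(k - 2)·(t + 1)

Group as (t·k - 2·t) + (k - 2) = t·(k - 2) + (k - 2).
Both groups share the factor (k - 2).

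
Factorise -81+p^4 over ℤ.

Write as (p^2)² − (9)², then factor p^2-9 once more.

(p+3)*(p-3)*(p^2+9)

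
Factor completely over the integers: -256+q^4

(q+4)(q-4)(q^2+16)

Write as (q^2)² − (16)², then factor q^2-16 once more.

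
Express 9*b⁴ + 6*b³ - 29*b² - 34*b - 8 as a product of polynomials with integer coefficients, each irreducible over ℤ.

By the rational root theorem, b = 2 is a root, giving the factor (b - 2) and quotient 9*b³ + 24*b² + 19*b + 4.
Continuing, b = -4/3 is a root, so (3*b + 4) is a factor; dividing leaves 3*b² + 4*b + 1.
The remaining quadratic factors as (3*b + 1)(b + 1).

(3*b + 1)*(3*b + 4)*(b + 1)*(b - 2)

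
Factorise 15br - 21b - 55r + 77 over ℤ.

Group as (15br - 21b) + (-55r + 77) = 3b(5r - 7) - 11(5r - 7).
Both groups share the factor (5r - 7).

(3b - 11)(5r - 7)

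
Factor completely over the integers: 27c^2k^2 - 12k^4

Pull out the common factor 3k^2; 9c^2 - 4k^2 is a difference of squares.

3k^2(3c + 2k)(3c - 2k)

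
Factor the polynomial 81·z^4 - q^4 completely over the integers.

(3·z - q)·(3·z + q)·(9·z^2 + q^2)

Write as (9·z^2)² − (q^2)², then factor 9·z^2 - q^2 once more.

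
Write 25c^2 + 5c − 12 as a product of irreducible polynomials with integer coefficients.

Need a pair with product 25·(−12) = −300 and sum 5: that's 20 and −15.
Split the middle term: 25c^2 + 20c − 15c − 12 = 5c(5c + 4) − 3(5c + 4).

(5c + 4)(5c − 3)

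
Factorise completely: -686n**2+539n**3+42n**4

Pull out the common factor 7n**2, then factor the remaining trinomial.

7n**2(6n-7)(n+14)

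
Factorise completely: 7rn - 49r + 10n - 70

(7r + 10)(n - 7)

Group as (7rn - 49r) + (10n - 70) = 7r(n - 7) + 10(n - 7).
Both groups share the factor (n - 7).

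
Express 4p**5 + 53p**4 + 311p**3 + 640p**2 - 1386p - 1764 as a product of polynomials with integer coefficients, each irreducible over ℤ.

Trying the rational-root candidates, p = -6 is a root, so (p + 6) is a factor; dividing leaves 4p**4 + 29p**3 + 137p**2 - 182p - 294.
Then p = 7/4 is a root, so (4p - 7) divides it; the quotient is p**3 + 9p**2 + 50p + 42.
Then p = -1 is a root, so (p + 1) divides it; the quotient is p**2 + 8p + 42.
The quadratic p**2 + 8p + 42 has discriminant -104 < 0 and is irreducible over ℤ.

(4p - 7)(p + 1)(p + 6)(p**2 + 8p + 42)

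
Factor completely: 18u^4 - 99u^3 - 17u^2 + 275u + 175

(3u - 7)(6u + 5)(u + 1)(u - 5)

Testing divisors of the constant over divisors of the leading coefficient, u = 5 is a root, giving the factor (u - 5) and quotient 18u^3 - 9u^2 - 62u - 35.
Then u = 7/3 is a root, giving the factor (3u - 7) and quotient 6u^2 + 11u + 5.
The remaining quadratic factors as (6u + 5)(u + 1).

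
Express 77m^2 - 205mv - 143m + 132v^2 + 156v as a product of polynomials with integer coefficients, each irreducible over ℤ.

(11m - 12v)(7m - 11v - 13)

Group: 11m(7m - 11v - 13) - 12v(7m - 11v - 13); both groups contain (7m - 11v - 13).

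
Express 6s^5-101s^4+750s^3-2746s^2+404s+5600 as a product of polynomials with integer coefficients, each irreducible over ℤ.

(6s+7)(s-2)(s-8)(s^2-8s+50)

Among the possible rational roots, s = 8 is a root, so (s-8) divides it; the quotient is 6s^4-53s^3+326s^2-138s-700.
Then s = -7/6 is a root, so (6s+7) divides it; the quotient is s^3-10s^2+66s-100.
Continuing, s = 2 is a root, so (s-2) divides it; the quotient is s^2-8s+50.
The quadratic s^2-8s+50 has discriminant -136 < 0 and is irreducible over ℤ.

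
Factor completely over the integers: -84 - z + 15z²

(3z + 7)(5z - 12)

Need a pair with product 15·(-84) = -1260 and sum -1: that's 35 and -36.
Split the middle term: 15z² + 35z - 36z - 84 = 5z(3z + 7) - 12(3z + 7).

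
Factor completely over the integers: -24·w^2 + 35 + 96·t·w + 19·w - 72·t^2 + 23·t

-(8·t - 8·w - 7)·(9·t - 3·w + 5)

Group: -8·t·(9·t - 3·w + 5) + (8·w + 7)·(9·t - 3·w + 5); both groups contain (9·t - 3·w + 5).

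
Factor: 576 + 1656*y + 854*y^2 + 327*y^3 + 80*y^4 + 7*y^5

(7*y + 3)*(y + 4)*(y + 6)*(y^2 + y + 8)

Among the possible rational roots, y = -6 is a root, so (y + 6) is a factor; dividing leaves 7*y^4 + 38*y^3 + 99*y^2 + 260*y + 96.
Continuing, y = -4 is a root, so (y + 4) divides it; the quotient is 7*y^3 + 10*y^2 + 59*y + 24.
Next, y = -3/7 is a root, so (7*y + 3) divides it; the quotient is y^2 + y + 8.
The quadratic y^2 + y + 8 has discriminant -31 < 0 and is irreducible over ℤ.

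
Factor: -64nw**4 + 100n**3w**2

4nw**2(5n + 4w)(5n - 4w)

Every term has a factor of 4nw**2. Then 25n**2 - 16w**2 = (5n)² − (4w)².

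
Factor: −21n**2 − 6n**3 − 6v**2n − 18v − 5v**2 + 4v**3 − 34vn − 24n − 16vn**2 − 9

Group: 4v(v**2 − 2vn − 2v − 3n**2 − 6n − 3) + (2n + 3)(v**2 − 2vn − 2v − 3n**2 − 6n − 3); both groups contain (v**2 − 2vn − 2v − 3n**2 − 6n − 3), so (4v + 2n + 3) is a factor with cofactor v**2 − 2vn − 2v − 3n**2 − 6n − 3.
The cofactor groups again: v**2 − 2vn − 2v − 3n**2 − 6n − 3 = v(v − 3n − 3) + (n + 1)(v − 3n − 3); both groups contain (v − 3n − 3), giving (v + n + 1)(v − 3n − 3).

(v − 3n − 3)(4v + 2n + 3)(v + n + 1)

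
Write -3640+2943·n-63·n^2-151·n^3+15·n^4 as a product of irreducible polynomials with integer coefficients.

Testing divisors of the constant over divisors of the leading coefficient, n = 5 is a root, so (n-5) divides it; the quotient is 15·n^3-76·n^2-443·n+728.
Continuing, n = 8 is a root, so (n-8) is a factor; dividing leaves 15·n^2+44·n-91.
The remaining quadratic factors as (3·n+13)(5·n-7).

(3·n+13)·(5·n-7)·(n-5)·(n-8)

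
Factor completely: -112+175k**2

7(5k+4)(5k-4)

Every term has a factor of 7. Then 25k**2-16 = (5k)² − (4)².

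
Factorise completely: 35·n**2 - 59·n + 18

Need a pair with product 35·18 = 630 and sum -59: that's -45 and -14.
Split the middle term: 35·n**2 - 45·n - 14·n + 18 = 5·n·(7·n - 9) - 2·(7·n - 9).

(5·n - 2)·(7·n - 9)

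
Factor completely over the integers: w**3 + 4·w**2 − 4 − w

(w + 1)·(w + 4)·(w − 1)

Among the possible rational roots, w = −4 is a root, giving the factor (w + 4) and quotient w**2 − 1.
The remaining quadratic factors as (w + 1)(w − 1).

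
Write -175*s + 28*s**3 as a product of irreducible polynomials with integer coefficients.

7*s*(2*s + 5)*(2*s - 5)

Pull out the common factor 7*s; 4*s**2 - 25 is a difference of squares.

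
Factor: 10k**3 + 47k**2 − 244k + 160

(2k − 5)(5k − 4)(k + 8)

Among the possible rational roots, k = 4/5 is a root, so (5k − 4) is a factor; dividing leaves 2k**2 + 11k − 40.
The remaining quadratic factors as (2k − 5)(k + 8).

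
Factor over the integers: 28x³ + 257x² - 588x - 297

Among the possible rational roots, x = 9/4 is a root, so (4x - 9) is a factor; dividing leaves 7x² + 80x + 33.
The remaining quadratic factors as (7x + 3)(x + 11).

(4x - 9)(7x + 3)(x + 11)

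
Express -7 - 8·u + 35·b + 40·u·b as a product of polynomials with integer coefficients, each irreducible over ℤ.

(5·b - 1)·(8·u + 7)

Group as (40·u·b - 8·u) + (35·b - 7) = 8·u·(5·b - 1) + 7·(5·b - 1).
Both groups share the factor (5·b - 1).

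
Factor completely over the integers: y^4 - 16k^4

(y - 2k)(y + 2k)(y^2 + 4k^2)

Difference of squares twice: with A = y and B = 2k, A⁴ − B⁴ = (A² − B²)(A² + B²), and A² − B² factors again.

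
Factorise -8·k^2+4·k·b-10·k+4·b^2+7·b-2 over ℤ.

Group: -2·k·(4·k-4·b+1) + (-b-2)·(4·k-4·b+1); both groups contain (4·k-4·b+1).

-(4·k-4·b+1)·(2·k+b+2)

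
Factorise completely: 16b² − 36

4(2b + 3)(2b − 3)

Factor out 4, leaving 4b² − 9, which is a difference of two squares.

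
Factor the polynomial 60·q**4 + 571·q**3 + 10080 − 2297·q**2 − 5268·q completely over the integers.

(3·q + 8)·(4·q − 15)·(5·q − 7)·(q + 12)

Among the possible rational roots, q = 7/5 is a root, so (5·q − 7) divides it; the quotient is 12·q**3 + 131·q**2 − 276·q − 1440.
Then q = −8/3 is a root, so (3·q + 8) divides it; the quotient is 4·q**2 + 33·q − 180.
The remaining quadratic factors as (4·q − 15)(q + 12).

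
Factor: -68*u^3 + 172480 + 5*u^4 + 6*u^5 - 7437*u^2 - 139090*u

Testing divisors of the constant over divisors of the leading coefficient, u = -11 is a root, so (u + 11) is a factor; dividing leaves 6*u^4 - 61*u^3 + 603*u^2 - 14070*u + 15680.
Then u = 7/6 is a root, so (6*u - 7) divides it; the quotient is u^3 - 9*u^2 + 90*u - 2240.
Then u = 14 is a root, so (u - 14) divides it; the quotient is u^2 + 5*u + 160.
The quadratic u^2 + 5*u + 160 has discriminant -615 < 0 and is irreducible over ℤ.

(6*u - 7)*(u + 11)*(u - 14)*(u^2 + 5*u + 160)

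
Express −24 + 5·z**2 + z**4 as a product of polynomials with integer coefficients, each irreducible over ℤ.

Substitute u = z**2 to get a quadratic in u, then factor.
z**2 + 8 is irreducible over ℤ (always positive, so no real roots).
z**2 − 3 is irreducible over ℤ (3 is not a perfect square).

(z**2 + 8)·(z**2 − 3)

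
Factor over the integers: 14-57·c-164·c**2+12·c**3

By the rational root theorem, c = 1/6 is a root, so (6·c-1) is a factor; dividing leaves 2·c**2-27·c-14.
The remaining quadratic factors as (c-14)(2·c+1).

(2·c+1)·(6·c-1)·(c-14)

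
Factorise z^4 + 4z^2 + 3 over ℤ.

(z^2 + 1)(z^2 + 3)

Substitute u = z^2 to get a quadratic in u, then factor.
z^2 + 1 is irreducible over ℤ (sum of squares).
z^2 + 3 is irreducible over ℤ (always positive, so no real roots).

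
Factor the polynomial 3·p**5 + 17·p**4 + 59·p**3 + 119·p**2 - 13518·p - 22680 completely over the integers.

(3·p + 5)·(p + 9)·(p - 7)·(p**2 + 2·p + 72)

Trying the rational-root candidates, p = 7 is a root, so (p - 7) divides it; the quotient is 3·p**4 + 38·p**3 + 325·p**2 + 2394·p + 3240.
Next, p = -9 is a root, giving the factor (p + 9) and quotient 3·p**3 + 11·p**2 + 226·p + 360.
Then p = -5/3 is a root, giving the factor (3·p + 5) and quotient p**2 + 2·p + 72.
The quadratic p**2 + 2·p + 72 has discriminant -284 < 0 and is irreducible over ℤ.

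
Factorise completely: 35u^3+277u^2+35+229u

(5u+1)(7u+5)(u+7)

By the rational root theorem, u = -1/5 is a root, so (5u+1) is a factor; dividing leaves 7u^2+54u+35.
The remaining quadratic factors as (7u+5)(u+7).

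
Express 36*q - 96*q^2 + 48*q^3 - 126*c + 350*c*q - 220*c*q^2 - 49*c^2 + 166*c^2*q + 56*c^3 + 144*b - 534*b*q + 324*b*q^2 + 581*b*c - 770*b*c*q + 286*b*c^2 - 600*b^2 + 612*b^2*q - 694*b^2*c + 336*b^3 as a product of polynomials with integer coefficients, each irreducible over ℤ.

(6*b - 8*c + 6*q - 9)*(7*b + c + 4*q - 2)*(8*b - 7*c + 2*q)

Group: 8*b*(42*b^2 - 50*b*c + 66*b*q - 75*b - 8*c^2 - 26*c*q + 7*c + 24*q^2 - 48*q + 18) + (-7*c + 2*q)*(42*b^2 - 50*b*c + 66*b*q - 75*b - 8*c^2 - 26*c*q + 7*c + 24*q^2 - 48*q + 18); both groups contain (42*b^2 - 50*b*c + 66*b*q - 75*b - 8*c^2 - 26*c*q + 7*c + 24*q^2 - 48*q + 18), so (8*b - 7*c + 2*q) is a factor with cofactor 42*b^2 - 50*b*c + 66*b*q - 75*b - 8*c^2 - 26*c*q + 7*c + 24*q^2 - 48*q + 18.
The cofactor groups again: 42*b^2 - 50*b*c + 66*b*q - 75*b - 8*c^2 - 26*c*q + 7*c + 24*q^2 - 48*q + 18 = 7*b*(6*b - 8*c + 6*q - 9) + (c + 4*q - 2)*(6*b - 8*c + 6*q - 9); both groups contain (6*b - 8*c + 6*q - 9), giving (7*b + c + 4*q - 2)*(6*b - 8*c + 6*q - 9).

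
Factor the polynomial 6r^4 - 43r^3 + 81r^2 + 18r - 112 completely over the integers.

Testing divisors of the constant over divisors of the leading coefficient, r = 7/2 is a root, giving the factor (2r - 7) and quotient 3r^3 - 11r^2 + 2r + 16.
Then r = 8/3 is a root, so (3r - 8) is a factor; dividing leaves r^2 - r - 2.
The remaining quadratic factors as (r - 2)(r + 1).

(2r - 7)(3r - 8)(r + 1)(r - 2)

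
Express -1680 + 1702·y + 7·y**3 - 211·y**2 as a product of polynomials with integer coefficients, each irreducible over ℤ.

(7·y - 8)·(y - 14)·(y - 15)

By the rational root theorem, y = 8/7 is a root, so (7·y - 8) divides it; the quotient is y**2 - 29·y + 210.
The remaining quadratic factors as (y - 15)(y - 14).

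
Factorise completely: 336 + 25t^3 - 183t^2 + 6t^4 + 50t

(6t + 7)(t + 8)(t - 2)(t - 3)

Testing divisors of the constant over divisors of the leading coefficient, t = -7/6 is a root, giving the factor (6t + 7) and quotient t^3 + 3t^2 - 34t + 48.
Then t = 3 is a root, so (t - 3) is a factor; dividing leaves t^2 + 6t - 16.
The remaining quadratic factors as (t + 8)(t - 2).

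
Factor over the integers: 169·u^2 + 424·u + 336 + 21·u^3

(3·u + 7)·(7·u + 12)·(u + 4)

Trying the rational-root candidates, u = -12/7 is a root, so (7·u + 12) divides it; the quotient is 3·u^2 + 19·u + 28.
The remaining quadratic factors as (3·u + 7)(u + 4).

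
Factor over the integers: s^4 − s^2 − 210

(s^2 + 14)·(s^2 − 15)

Substitute u = s^2 to get a quadratic in u, then factor.
s^2 − 15 is irreducible over ℤ (15 is not a perfect square).
s^2 + 14 is irreducible over ℤ (always positive, so no real roots).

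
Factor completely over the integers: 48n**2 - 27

Factor out 3, leaving 16n**2 - 9, which is a difference of two squares.

3(4n + 3)(4n - 3)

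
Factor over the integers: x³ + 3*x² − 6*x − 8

Among the possible rational roots, x = −4 is a root, so (x + 4) divides it; the quotient is x² − x − 2.
The remaining quadratic factors as (x − 2)(x + 1).

(x + 1)*(x + 4)*(x − 2)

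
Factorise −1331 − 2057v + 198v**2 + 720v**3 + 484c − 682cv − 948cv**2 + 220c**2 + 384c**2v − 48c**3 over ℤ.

−(2c − 8v − 11)(4c − 6v + 11)(6c − 15v − 11)

Group: 6c(−8c**2 + 44cv + 22c − 48v**2 + 22v + 121) + (−15v − 11)(−8c**2 + 44cv + 22c − 48v**2 + 22v + 121); both groups contain (−8c**2 + 44cv + 22c − 48v**2 + 22v + 121), so (6c − 15v − 11) is a factor with cofactor −8c**2 + 44cv + 22c − 48v**2 + 22v + 121.
The cofactor groups again: −8c**2 + 44cv + 22c − 48v**2 + 22v + 121 = −2c(4c − 6v + 11) + (8v + 11)(4c − 6v + 11); both groups contain (4c − 6v + 11), giving −(2c − 8v − 11)(4c − 6v + 11).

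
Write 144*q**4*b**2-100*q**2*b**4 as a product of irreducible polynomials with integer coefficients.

Pull out the common factor 4*q**2*b**2; 36*q**2-25*b**2 is a difference of squares.

4*b**2*q**2*(6*q-5*b)*(6*q+5*b)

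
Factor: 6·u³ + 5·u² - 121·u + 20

(6·u - 1)·(u + 5)·(u - 4)

By the rational root theorem, u = 4 is a root, so (u - 4) divides it; the quotient is 6·u² + 29·u - 5.
The remaining quadratic factors as (u + 5)(6·u - 1).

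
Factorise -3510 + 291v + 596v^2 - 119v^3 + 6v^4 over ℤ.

(6v + 13)(v - 10)(v - 3)(v - 9)

Among the possible rational roots, v = 10 is a root, so (v - 10) divides it; the quotient is 6v^3 - 59v^2 + 6v + 351.
Continuing, v = 9 is a root, so (v - 9) is a factor; dividing leaves 6v^2 - 5v - 39.
The remaining quadratic factors as (v - 3)(6v + 13).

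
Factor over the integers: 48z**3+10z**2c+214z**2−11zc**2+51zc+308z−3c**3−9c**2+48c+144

Group: 8z(6z**2−zc+20z−c**2+16) + (3c+9)(6z**2−zc+20z−c**2+16); both groups contain (6z**2−zc+20z−c**2+16), so (8z+3c+9) is a factor with cofactor 6z**2−zc+20z−c**2+16.
The cofactor groups again: 6z**2−zc+20z−c**2+16 = 3z(2z−c+4) + (c+4)(2z−c+4); both groups contain (2z−c+4), giving (3z+c+4)(2z−c+4).

(2z−c+4)(8z+3c+9)(3z+c+4)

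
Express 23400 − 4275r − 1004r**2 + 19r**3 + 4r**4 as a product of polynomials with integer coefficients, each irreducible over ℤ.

Trying the rational-root candidates, r = −15 is a root, so (r + 15) is a factor; dividing leaves 4r**3 − 41r**2 − 389r + 1560.
Then r = 15 is a root, giving the factor (r − 15) and quotient 4r**2 + 19r − 104.
The remaining quadratic factors as (4r − 13)(r + 8).

(4r − 13)(r + 15)(r + 8)(r − 15)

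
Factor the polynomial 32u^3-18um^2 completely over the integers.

2u(4u-3m)(4u+3m)

Pull out the common factor 2u; 16u^2-9m^2 is a difference of squares.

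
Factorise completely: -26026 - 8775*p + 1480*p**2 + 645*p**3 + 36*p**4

(3*p + 13)*(3*p - 11)*(4*p + 13)*(p + 14)

Trying the rational-root candidates, p = -14 is a root, so (p + 14) is a factor; dividing leaves 36*p**3 + 141*p**2 - 494*p - 1859.
Next, p = -13/3 is a root, giving the factor (3*p + 13) and quotient 12*p**2 - 5*p - 143.
The remaining quadratic factors as (3*p - 11)(4*p + 13).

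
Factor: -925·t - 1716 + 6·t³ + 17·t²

Trying the rational-root candidates, t = -11/6 is a root, so (6·t + 11) divides it; the quotient is t² + t - 156.
The remaining quadratic factors as (t - 12)(t + 13).

(6·t + 11)·(t + 13)·(t - 12)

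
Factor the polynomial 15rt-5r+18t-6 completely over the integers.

(3t-1)(5r+6)

Group as (15rt-5r) + (18t-6) = 5r(3t-1) + 6(3t-1).
Both groups share the factor (3t-1).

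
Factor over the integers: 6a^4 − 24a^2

Every term has a factor of 6a^2. Then a^2 − 4 = (a)² − (2)².

6a^2(a + 2)(a − 2)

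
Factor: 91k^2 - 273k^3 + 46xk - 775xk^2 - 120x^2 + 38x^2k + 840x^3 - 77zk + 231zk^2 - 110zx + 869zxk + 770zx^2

(11z + 12x - 13k)(7x + 3k - 1)(10x + 7k)

Group: 11z(70x^2 + 79xk - 10x + 21k^2 - 7k) + (12x - 13k)(70x^2 + 79xk - 10x + 21k^2 - 7k); both groups contain (70x^2 + 79xk - 10x + 21k^2 - 7k), so (11z + 12x - 13k) is a factor with cofactor 70x^2 + 79xk - 10x + 21k^2 - 7k.
The cofactor groups again: 70x^2 + 79xk - 10x + 21k^2 - 7k = 10x(7x + 3k - 1) + 7k(7x + 3k - 1); both groups contain (7x + 3k - 1), giving (10x + 7k)(7x + 3k - 1).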